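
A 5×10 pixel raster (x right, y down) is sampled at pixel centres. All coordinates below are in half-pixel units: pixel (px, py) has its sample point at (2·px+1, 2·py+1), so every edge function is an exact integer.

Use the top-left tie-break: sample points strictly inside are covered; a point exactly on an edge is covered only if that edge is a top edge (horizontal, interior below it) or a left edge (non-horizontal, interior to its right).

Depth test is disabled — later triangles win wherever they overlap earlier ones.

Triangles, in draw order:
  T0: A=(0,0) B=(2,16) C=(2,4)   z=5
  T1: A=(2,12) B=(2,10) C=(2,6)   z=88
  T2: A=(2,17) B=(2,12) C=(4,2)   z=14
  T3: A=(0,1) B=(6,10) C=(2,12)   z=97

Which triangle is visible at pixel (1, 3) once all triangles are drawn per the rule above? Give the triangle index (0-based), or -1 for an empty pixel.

T0:
  2·area = 24  (B↔C swapped to make it positive)
  edge (0, 0)→(2, 4): d=(2,4) right/bottom  bias=-1
  edge (2, 4)→(2, 16): d=(0,12) right/bottom  bias=-1
  edge (2, 16)→(0, 0): d=(-2,-16) top-left  bias=+0
    (0,1)@(1, 3): e=[2,12,10] → #
    (1,1)@(3, 3): e=[-6,-12,42] → ·
    (0,2)@(1, 5): e=[6,12,6] → #
    (1,2)@(3, 5): e=[-2,-12,38] → ·
    (0,3)@(1, 7): e=[10,12,2] → #
    (1,3)@(3, 7): e=[2,-12,34] → ·
    (0,4)@(1, 9): e=[14,12,-2] → ·
  covered (3 px):
    · · · · ·
    # · · · ·
    # · · · ·
    # · · · ·
    · · · · ·
    · · · · ·
    · · · · ·
    · · · · ·
    · · · · ·
    · · · · ·
T1:
  degenerate (2·area = 0) — covers nothing
T2:
  2·area = 10
  edge (2, 17)→(2, 12): d=(0,-5) top-left  bias=+0
  edge (2, 12)→(4, 2): d=(2,-10) top-left  bias=+0
  edge (4, 2)→(2, 17): d=(-2,15) right/bottom  bias=-1
    (1,3)@(3, 7): e=[5,0,5] → #  [on edge]
    (2,3)@(5, 7): e=[15,20,-25] → ·
    (1,4)@(3, 9): e=[5,4,1] → #
    (2,4)@(5, 9): e=[15,24,-29] → ·
    (1,5)@(3, 11): e=[5,8,-3] → ·
    (0,8)@(1, 17): e=[-5,0,15] → ·  [on edge]
  covered (2 px):
    · · · · ·
    · · · · ·
    · · · · ·
    · # · · ·
    · # · · ·
    · · · · ·
    · · · · ·
    · · · · ·
    · · · · ·
    · · · · ·
T3:
  2·area = 48
  edge (0, 1)→(6, 10): d=(6,9) right/bottom  bias=-1
  edge (6, 10)→(2, 12): d=(-4,2) right/bottom  bias=-1
  edge (2, 12)→(0, 1): d=(-2,-11) top-left  bias=+0
    (0,1)@(1, 3): e=[3,38,7] → #
    (1,1)@(3, 3): e=[-15,34,29] → ·
    (0,2)@(1, 5): e=[15,30,3] → #
    (1,2)@(3, 5): e=[-3,26,25] → ·
    (0,3)@(1, 7): e=[27,22,-1] → ·
    (1,3)@(3, 7): e=[9,18,21] → #
    (2,3)@(5, 7): e=[-9,14,43] → ·
    (1,4)@(3, 9): e=[21,10,17] → #
    (2,4)@(5, 9): e=[3,6,39] → #
    (3,4)@(7, 9): e=[-15,2,61] → ·
    (1,5)@(3, 11): e=[33,2,13] → #
    (2,5)@(5, 11): e=[15,-2,35] → ·
  covered (6 px):
    · · · · ·
    # · · · ·
    # · · · ·
    · # · · ·
    · # # · ·
    · # · · ·
    · · · · ·
    · · · · ·
    · · · · ·
    · · · · ·

Z-buffer (winner per pixel, '.' = empty):
  . . . . .
  3 . . . .
  3 . . . .
  0 3 . . .
  . 3 3 . .
  . 3 . . .
  . . . . .
  . . . . .
  . . . . .
  . . . . .

Answer: 3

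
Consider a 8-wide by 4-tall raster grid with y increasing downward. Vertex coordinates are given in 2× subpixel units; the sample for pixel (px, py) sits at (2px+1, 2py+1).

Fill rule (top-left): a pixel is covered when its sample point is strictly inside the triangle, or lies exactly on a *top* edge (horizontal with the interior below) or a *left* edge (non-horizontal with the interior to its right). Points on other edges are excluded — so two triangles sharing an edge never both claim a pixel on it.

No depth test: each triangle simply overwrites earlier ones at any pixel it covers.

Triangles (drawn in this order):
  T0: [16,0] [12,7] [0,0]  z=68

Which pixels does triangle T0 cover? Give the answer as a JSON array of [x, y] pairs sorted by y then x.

T0:
  2·area = 112
  edge (16, 0)→(12, 7): d=(-4,7) right/bottom  bias=-1
  edge (12, 7)→(0, 0): d=(-12,-7) top-left  bias=+0
  edge (0, 0)→(16, 0): d=(16,0) top-left  bias=+0
    (1,0)@(3, 1): e=[87,9,16] → █
    (2,0)@(5, 1): e=[73,23,16] → █
    (3,0)@(7, 1): e=[59,37,16] → █
    (4,0)@(9, 1): e=[45,51,16] → █
    (5,0)@(11, 1): e=[31,65,16] → █
    (6,0)@(13, 1): e=[17,79,16] → █
    (7,0)@(15, 1): e=[3,93,16] → █
    (1,1)@(3, 3): e=[79,-15,48] → ·
    (2,1)@(5, 3): e=[65,-1,48] → ·
    (3,1)@(7, 3): e=[51,13,48] → █
    (7,1)@(15, 3): e=[-5,69,48] → ·
    (3,2)@(7, 5): e=[43,-11,80] → ·
  covered (14 px):
    · █ █ █ █ █ █ █
    · · · █ █ █ █ ·
    · · · · █ █ █ ·
    · · · · · · · ·

Answer: [[1,0],[2,0],[3,0],[4,0],[5,0],[6,0],[7,0],[3,1],[4,1],[5,1],[6,1],[4,2],[5,2],[6,2]]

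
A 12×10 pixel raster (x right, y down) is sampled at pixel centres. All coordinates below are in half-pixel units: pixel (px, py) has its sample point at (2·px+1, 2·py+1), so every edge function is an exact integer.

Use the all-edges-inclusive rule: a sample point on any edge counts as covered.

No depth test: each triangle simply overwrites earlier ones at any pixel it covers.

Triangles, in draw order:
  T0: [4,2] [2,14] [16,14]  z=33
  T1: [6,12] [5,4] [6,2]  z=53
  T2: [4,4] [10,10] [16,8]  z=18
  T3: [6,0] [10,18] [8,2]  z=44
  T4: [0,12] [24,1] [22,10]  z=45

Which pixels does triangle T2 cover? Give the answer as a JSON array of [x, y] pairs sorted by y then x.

T0:
  2·area = 168  (B↔C swapped to make it positive)
  edge (4, 2)→(16, 14): d=(12,12) inclusive
  edge (16, 14)→(2, 14): d=(-14,0) inclusive
  edge (2, 14)→(4, 2): d=(2,-12) inclusive
    (1,0)@(3, 1): e=[0,182,-14] → ·  [on edge]
    (2,1)@(5, 3): e=[0,154,14] → #  [on edge]
    (3,1)@(7, 3): e=[-24,154,38] → ·
    (2,2)@(5, 5): e=[24,126,18] → #
    (3,2)@(7, 5): e=[0,126,42] → #  [on edge]
    (4,2)@(9, 5): e=[-24,126,66] → ·
    (2,3)@(5, 7): e=[48,98,22] → #
    (4,3)@(9, 7): e=[0,98,70] → #  [on edge]
    (5,3)@(11, 7): e=[-24,98,94] → ·
    (1,4)@(3, 9): e=[96,70,2] → #
    (5,4)@(11, 9): e=[0,70,98] → #  [on edge]
    (6,4)@(13, 9): e=[-24,70,122] → ·
    (6,5)@(13, 11): e=[0,42,126] → #  [on edge]
    (7,6)@(15, 13): e=[0,14,154] → #  [on edge]
    (8,7)@(17, 15): e=[0,-14,182] → ·  [on edge]
    (9,8)@(19, 17): e=[0,-42,210] → ·  [on edge]
    (10,9)@(21, 19): e=[0,-70,238] → ·  [on edge]
  covered (24 px):
    · · · · · · · · · · · ·
    · · # · · · · · · · · ·
    · · # # · · · · · · · ·
    · · # # # · · · · · · ·
    · # # # # # · · · · · ·
    · # # # # # # · · · · ·
    · # # # # # # # · · · ·
    · · · · · · · · · · · ·
    · · · · · · · · · · · ·
    · · · · · · · · · · · ·
T1:
  2·area = 10
  edge (6, 12)→(5, 4): d=(-1,-8) inclusive
  edge (5, 4)→(6, 2): d=(1,-2) inclusive
  edge (6, 2)→(6, 12): d=(0,10) inclusive
  covered (0 px):
    · · · · · · · · · · · ·
    · · · · · · · · · · · ·
    · · · · · · · · · · · ·
    · · · · · · · · · · · ·
    · · · · · · · · · · · ·
    · · · · · · · · · · · ·
    · · · · · · · · · · · ·
    · · · · · · · · · · · ·
    · · · · · · · · · · · ·
    · · · · · · · · · · · ·
T2:
  2·area = 48  (B↔C swapped to make it positive)
  edge (4, 4)→(16, 8): d=(12,4) inclusive
  edge (16, 8)→(10, 10): d=(-6,2) inclusive
  edge (10, 10)→(4, 4): d=(-6,-6) inclusive
    (0,0)@(1, 1): e=[-24,72,0] → ·  [on edge]
    (0,1)@(1, 3): e=[0,60,-12] → ·  [on edge]
    (1,1)@(3, 3): e=[-8,56,0] → ·  [on edge]
    (2,2)@(5, 5): e=[8,40,0] → #  [on edge]
    (3,2)@(7, 5): e=[0,36,12] → #  [on edge]
    (4,2)@(9, 5): e=[-8,32,24] → ·
    (2,3)@(5, 7): e=[32,28,-12] → ·
    (3,3)@(7, 7): e=[24,24,0] → #  [on edge]
    (4,3)@(9, 7): e=[16,20,12] → #
    (5,3)@(11, 7): e=[8,16,24] → #
    (6,3)@(13, 7): e=[0,12,36] → #  [on edge]
    (7,3)@(15, 7): e=[-8,8,48] → ·
    (9,3)@(19, 7): e=[-24,0,72] → ·  [on edge]
    (4,4)@(9, 9): e=[40,8,0] → #  [on edge]
    (6,4)@(13, 9): e=[24,0,24] → #  [on edge]
    (9,4)@(19, 9): e=[0,-12,60] → ·  [on edge]
    (3,5)@(7, 11): e=[72,0,-24] → ·  [on edge]
    (5,5)@(11, 11): e=[56,-8,0] → ·  [on edge]
    (0,6)@(1, 13): e=[120,0,-72] → ·  [on edge]
    (6,6)@(13, 13): e=[72,-24,0] → ·  [on edge]
    (7,7)@(15, 15): e=[88,-40,0] → ·  [on edge]
    (8,8)@(17, 17): e=[104,-56,0] → ·  [on edge]
    (9,9)@(19, 19): e=[120,-72,0] → ·  [on edge]
  covered (9 px):
    · · · · · · · · · · · ·
    · · · · · · · · · · · ·
    · · # # · · · · · · · ·
    · · · # # # # · · · · ·
    · · · · # # # · · · · ·
    · · · · · · · · · · · ·
    · · · · · · · · · · · ·
    · · · · · · · · · · · ·
    · · · · · · · · · · · ·
    · · · · · · · · · · · ·
T3:
  2·area = 28  (B↔C swapped to make it positive)
  edge (6, 0)→(8, 2): d=(2,2) inclusive
  edge (8, 2)→(10, 18): d=(2,16) inclusive
  edge (10, 18)→(6, 0): d=(-4,-18) inclusive
    (3,0)@(7, 1): e=[0,14,14] → #  [on edge]
    (4,0)@(9, 1): e=[-4,-18,50] → ·
    (3,1)@(7, 3): e=[4,18,6] → #
    (4,1)@(9, 3): e=[0,-14,42] → ·  [on edge]
    (3,2)@(7, 5): e=[8,22,-2] → ·
    (5,2)@(11, 5): e=[0,-42,70] → ·  [on edge]
    (6,3)@(13, 7): e=[0,-70,98] → ·  [on edge]
    (7,4)@(15, 9): e=[0,-98,126] → ·  [on edge]
    (4,5)@(9, 11): e=[16,2,10] → #
    (5,5)@(11, 11): e=[12,-30,46] → ·
    (8,5)@(17, 11): e=[0,-126,154] → ·  [on edge]
    (4,6)@(9, 13): e=[20,6,2] → #
    (9,6)@(19, 13): e=[0,-154,182] → ·  [on edge]
    (10,7)@(21, 15): e=[0,-182,210] → ·  [on edge]
    (11,8)@(23, 17): e=[0,-210,238] → ·  [on edge]
  covered (4 px):
    · · · # · · · · · · · ·
    · · · # · · · · · · · ·
    · · · · · · · · · · · ·
    · · · · · · · · · · · ·
    · · · · · · · · · · · ·
    · · · · # · · · · · · ·
    · · · · # · · · · · · ·
    · · · · · · · · · · · ·
    · · · · · · · · · · · ·
    · · · · · · · · · · · ·
T4:
  2·area = 194
  edge (0, 12)→(24, 1): d=(24,-11) inclusive
  edge (24, 1)→(22, 10): d=(-2,9) inclusive
  edge (22, 10)→(0, 12): d=(-22,2) inclusive
    (10,1)@(21, 3): e=[15,23,156] → #
    (11,1)@(23, 3): e=[37,5,152] → #
    (8,2)@(17, 5): e=[19,55,120] → #
    (9,2)@(19, 5): e=[41,37,116] → #
    (5,3)@(11, 7): e=[1,105,88] → #
    (6,3)@(13, 7): e=[23,87,84] → #
    (7,3)@(15, 7): e=[45,69,80] → #
    (11,3)@(23, 7): e=[133,-3,64] → ·
    (3,4)@(7, 9): e=[5,137,52] → #
    (4,4)@(9, 9): e=[27,119,48] → #
    (11,4)@(23, 9): e=[181,-7,20] → ·
    (1,5)@(3, 11): e=[9,169,16] → #
    (5,5)@(11, 11): e=[97,97,0] → #  [on edge]
  covered (25 px):
    · · · · · · · · · · · ·
    · · · · · · · · · · # #
    · · · · · · · · # # # #
    · · · · · # # # # # # ·
    · · · # # # # # # # # ·
    · # # # # # · · · · · ·
    · · · · · · · · · · · ·
    · · · · · · · · · · · ·
    · · · · · · · · · · · ·
    · · · · · · · · · · · ·

Answer: [[2,2],[3,2],[3,3],[4,3],[5,3],[6,3],[4,4],[5,4],[6,4]]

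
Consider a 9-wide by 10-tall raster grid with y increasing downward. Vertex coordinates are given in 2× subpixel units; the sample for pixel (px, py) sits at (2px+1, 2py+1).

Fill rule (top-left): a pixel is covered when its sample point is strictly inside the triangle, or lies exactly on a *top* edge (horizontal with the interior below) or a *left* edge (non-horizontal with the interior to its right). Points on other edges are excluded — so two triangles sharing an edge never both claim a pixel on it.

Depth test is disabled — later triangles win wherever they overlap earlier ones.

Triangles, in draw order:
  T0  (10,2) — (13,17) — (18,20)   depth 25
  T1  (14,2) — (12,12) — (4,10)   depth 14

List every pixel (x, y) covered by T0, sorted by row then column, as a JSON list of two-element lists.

T0:
  2·area = 66  (B↔C swapped to make it positive)
  edge (10, 2)→(18, 20): d=(8,18) right/bottom  bias=-1
  edge (18, 20)→(13, 17): d=(-5,-3) top-left  bias=+0
  edge (13, 17)→(10, 2): d=(-3,-15) top-left  bias=+0
    (5,2)@(11, 5): e=[6,54,6] → X
    (6,2)@(13, 5): e=[-30,60,36] → .
    (5,3)@(11, 7): e=[22,44,0] → X  [on edge]
    (6,3)@(13, 7): e=[-14,50,30] → .
    (5,4)@(11, 9): e=[38,34,-6] → .
    (6,4)@(13, 9): e=[2,40,24] → X
    (7,4)@(15, 9): e=[-34,46,54] → .
    (1,5)@(3, 11): e=[198,0,-132] → .  [on edge]
    (6,5)@(13, 11): e=[18,30,18] → X
    (7,5)@(15, 11): e=[-18,36,48] → .
    (6,6)@(13, 13): e=[34,20,12] → X
    (7,6)@(15, 13): e=[-2,26,42] → .
    (6,8)@(13, 17): e=[66,0,0] → X  [on edge]
  covered (10 px):
    . . . . . . . . .
    . . . . . . . . .
    . . . . . X . . .
    . . . . . X . . .
    . . . . . . X . .
    . . . . . . X . .
    . . . . . . X . .
    . . . . . . X X .
    . . . . . . X X .
    . . . . . . . . X
T1:
  2·area = 84
  edge (14, 2)→(12, 12): d=(-2,10) right/bottom  bias=-1
  edge (12, 12)→(4, 10): d=(-8,-2) top-left  bias=+0
  edge (4, 10)→(14, 2): d=(10,-8) top-left  bias=+0
    (6,1)@(13, 3): e=[8,74,2] → X
    (7,1)@(15, 3): e=[-12,78,18] → .
    (5,2)@(11, 5): e=[24,54,6] → X
    (7,2)@(15, 5): e=[-16,62,38] → .
    (4,3)@(9, 7): e=[40,34,10] → X
    (6,3)@(13, 7): e=[0,42,42] → .  [on edge]
    (3,4)@(7, 9): e=[56,14,14] → X
    (6,4)@(13, 9): e=[-4,26,62] → .
    (3,5)@(7, 11): e=[52,-2,34] → .
    (4,5)@(9, 11): e=[32,2,50] → X
    (6,5)@(13, 11): e=[-8,10,82] → .
    (4,6)@(9, 13): e=[28,-14,70] → .
    (5,8)@(11, 17): e=[0,-42,126] → .  [on edge]
  covered (10 px):
    . . . . . . . . .
    . . . . . . X . .
    . . . . . X X . .
    . . . . X X . . .
    . . . X X X . . .
    . . . . X X . . .
    . . . . . . . . .
    . . . . . . . . .
    . . . . . . . . .
    . . . . . . . . .

Answer: [[5,2],[5,3],[6,4],[6,5],[6,6],[6,7],[7,7],[6,8],[7,8],[8,9]]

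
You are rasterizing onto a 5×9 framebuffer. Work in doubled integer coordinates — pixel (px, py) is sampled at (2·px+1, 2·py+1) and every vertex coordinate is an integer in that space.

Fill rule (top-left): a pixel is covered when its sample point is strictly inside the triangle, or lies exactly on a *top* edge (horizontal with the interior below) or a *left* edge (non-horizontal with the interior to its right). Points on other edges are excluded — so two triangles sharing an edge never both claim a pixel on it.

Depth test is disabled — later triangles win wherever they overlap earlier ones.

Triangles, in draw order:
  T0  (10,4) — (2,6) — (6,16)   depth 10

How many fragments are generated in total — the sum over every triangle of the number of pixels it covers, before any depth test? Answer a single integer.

T0:
  2·area = 88  (B↔C swapped to make it positive)
  edge (10, 4)→(6, 16): d=(-4,12) right/bottom  bias=-1
  edge (6, 16)→(2, 6): d=(-4,-10) top-left  bias=+0
  edge (2, 6)→(10, 4): d=(8,-2) top-left  bias=+0
    (3,2)@(7, 5): e=[32,54,2] → #
    (4,2)@(9, 5): e=[8,74,6] → #
    (1,3)@(3, 7): e=[72,6,10] → #
    (2,3)@(5, 7): e=[48,26,14] → #
    (4,3)@(9, 7): e=[0,66,22] → ·  [on edge]
    (1,4)@(3, 9): e=[64,-2,26] → ·
    (2,4)@(5, 9): e=[40,18,30] → #
    (4,4)@(9, 9): e=[-8,58,38] → ·
    (2,5)@(5, 11): e=[32,10,46] → #
    (4,5)@(9, 11): e=[-16,50,54] → ·
    (2,6)@(5, 13): e=[24,2,62] → #
    (3,6)@(7, 13): e=[0,22,66] → ·  [on edge]
  covered (10 px):
    · · · · ·
    · · · · ·
    · · · # #
    · # # # ·
    · · # # ·
    · · # # ·
    · · # · ·
    · · · · ·
    · · · · ·

Result: 10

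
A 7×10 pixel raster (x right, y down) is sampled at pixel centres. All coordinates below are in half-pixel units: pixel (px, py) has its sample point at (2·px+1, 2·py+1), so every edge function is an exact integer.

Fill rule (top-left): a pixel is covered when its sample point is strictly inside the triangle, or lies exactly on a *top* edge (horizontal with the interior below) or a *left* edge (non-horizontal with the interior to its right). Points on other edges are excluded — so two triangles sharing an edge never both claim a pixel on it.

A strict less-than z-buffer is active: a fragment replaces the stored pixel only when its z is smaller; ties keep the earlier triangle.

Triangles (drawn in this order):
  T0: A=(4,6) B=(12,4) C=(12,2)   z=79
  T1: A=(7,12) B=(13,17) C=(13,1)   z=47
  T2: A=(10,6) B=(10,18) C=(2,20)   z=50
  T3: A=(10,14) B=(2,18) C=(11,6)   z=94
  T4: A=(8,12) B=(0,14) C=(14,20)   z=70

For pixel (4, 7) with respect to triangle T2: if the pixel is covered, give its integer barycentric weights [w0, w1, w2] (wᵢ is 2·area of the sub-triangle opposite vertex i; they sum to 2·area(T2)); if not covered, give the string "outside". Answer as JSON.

T0:
  2·area = 16  (B↔C swapped to make it positive)
  edge (4, 6)→(12, 2): d=(8,-4) top-left  bias=+0
  edge (12, 2)→(12, 4): d=(0,2) right/bottom  bias=-1
  edge (12, 4)→(4, 6): d=(-8,2) right/bottom  bias=-1
    (5,1)@(11, 3): e=[4,2,10] → #
    (6,1)@(13, 3): e=[12,-2,6] → ·
    (3,2)@(7, 5): e=[4,10,2] → #
    (4,2)@(9, 5): e=[12,6,-2] → ·
    (5,2)@(11, 5): e=[20,2,-6] → ·
    (3,3)@(7, 7): e=[20,10,-14] → ·
  covered (2 px):
    · · · · · · ·
    · · · · · # ·
    · · · # · · ·
    · · · · · · ·
    · · · · · · ·
    · · · · · · ·
    · · · · · · ·
    · · · · · · ·
    · · · · · · ·
    · · · · · · ·
T1:
  2·area = 96  (B↔C swapped to make it positive)
  edge (7, 12)→(13, 1): d=(6,-11) top-left  bias=+0
  edge (13, 1)→(13, 17): d=(0,16) right/bottom  bias=-1
  edge (13, 17)→(7, 12): d=(-6,-5) top-left  bias=+0
    (6,0)@(13, 1): e=[0,0,96] → ·  [on edge]
    (6,1)@(13, 3): e=[12,0,84] → ·  [on edge]
    (5,2)@(11, 5): e=[2,32,62] → #
    (6,2)@(13, 5): e=[24,0,72] → ·  [on edge]
    (0,3)@(1, 7): e=[-96,192,0] → ·  [on edge]
    (5,3)@(11, 7): e=[14,32,50] → #
    (6,3)@(13, 7): e=[36,0,60] → ·  [on edge]
    (4,4)@(9, 9): e=[4,64,28] → #
    (6,4)@(13, 9): e=[48,0,48] → ·  [on edge]
    (4,5)@(9, 11): e=[16,64,16] → #
    (6,5)@(13, 11): e=[60,0,36] → ·  [on edge]
    (4,6)@(9, 13): e=[28,64,4] → #
    (6,6)@(13, 13): e=[72,0,24] → ·  [on edge]
    (6,7)@(13, 15): e=[84,0,12] → ·  [on edge]
    (6,8)@(13, 17): e=[96,0,0] → ·  [on edge]
    (6,9)@(13, 19): e=[108,0,-12] → ·  [on edge]
  covered (9 px):
    · · · · · · ·
    · · · · · · ·
    · · · · · # ·
    · · · · · # ·
    · · · · # # ·
    · · · · # # ·
    · · · · # # ·
    · · · · · # ·
    · · · · · · ·
    · · · · · · ·
T2:
  2·area = 96
  edge (10, 6)→(10, 18): d=(0,12) right/bottom  bias=-1
  edge (10, 18)→(2, 20): d=(-8,2) right/bottom  bias=-1
  edge (2, 20)→(10, 6): d=(8,-14) top-left  bias=+0
    (4,4)@(9, 9): e=[12,74,10] → #
    (5,4)@(11, 9): e=[-12,70,38] → ·
    (4,5)@(9, 11): e=[12,58,26] → #
    (5,5)@(11, 11): e=[-12,54,54] → ·
    (3,6)@(7, 13): e=[36,46,14] → #
    (5,6)@(11, 13): e=[-12,38,70] → ·
    (2,7)@(5, 15): e=[60,34,2] → #
    (5,7)@(11, 15): e=[-12,22,86] → ·
    (2,8)@(5, 17): e=[60,18,18] → #
    (5,8)@(11, 17): e=[-12,6,102] → ·
    (1,9)@(3, 19): e=[84,6,6] → #
    (3,9)@(7, 19): e=[36,-2,62] → ·
  covered (12 px):
    · · · · · · ·
    · · · · · · ·
    · · · · · · ·
    · · · · · · ·
    · · · · # · ·
    · · · · # · ·
    · · · # # · ·
    · · # # # · ·
    · · # # # · ·
    · # # · · · ·
T3:
  2·area = 60
  edge (10, 14)→(2, 18): d=(-8,4) right/bottom  bias=-1
  edge (2, 18)→(11, 6): d=(9,-12) top-left  bias=+0
  edge (11, 6)→(10, 14): d=(-1,8) right/bottom  bias=-1
    (4,4)@(9, 9): e=[44,3,13] → #
    (5,4)@(11, 9): e=[36,27,-3] → ·
    (4,5)@(9, 11): e=[28,21,11] → #
    (5,5)@(11, 11): e=[20,45,-5] → ·
    (3,6)@(7, 13): e=[20,15,25] → #
    (5,6)@(11, 13): e=[4,63,-7] → ·
    (2,7)@(5, 15): e=[12,9,39] → #
    (4,7)@(9, 15): e=[-4,57,7] → ·
    (1,8)@(3, 17): e=[4,3,53] → #
    (2,8)@(5, 17): e=[-4,27,37] → ·
    (3,8)@(7, 17): e=[-12,51,21] → ·
    (1,9)@(3, 19): e=[-12,21,51] → ·
  covered (7 px):
    · · · · · · ·
    · · · · · · ·
    · · · · · · ·
    · · · · · · ·
    · · · · # · ·
    · · · · # · ·
    · · · # # · ·
    · · # # · · ·
    · # · · · · ·
    · · · · · · ·
T4:
  2·area = 76  (B↔C swapped to make it positive)
  edge (8, 12)→(14, 20): d=(6,8) right/bottom  bias=-1
  edge (14, 20)→(0, 14): d=(-14,-6) top-left  bias=+0
  edge (0, 14)→(8, 12): d=(8,-2) top-left  bias=+0
    (2,6)@(5, 13): e=[30,44,2] → #
    (3,6)@(7, 13): e=[14,56,6] → #
    (4,6)@(9, 13): e=[-2,68,10] → ·
    (1,7)@(3, 15): e=[58,4,14] → #
    (4,7)@(9, 15): e=[10,40,26] → #
    (5,7)@(11, 15): e=[-6,52,30] → ·
    (1,8)@(3, 17): e=[70,-24,30] → ·
    (2,8)@(5, 17): e=[54,-12,34] → ·
    (3,8)@(7, 17): e=[38,0,38] → #  [on edge]
    (5,8)@(11, 17): e=[6,24,46] → #
    (6,8)@(13, 17): e=[-10,36,50] → ·
    (3,9)@(7, 19): e=[50,-28,54] → ·
  covered (10 px):
    · · · · · · ·
    · · · · · · ·
    · · · · · · ·
    · · · · · · ·
    · · · · · · ·
    · · · · · · ·
    · · # # · · ·
    · # # # # · ·
    · · · # # # ·
    · · · · · · #

Result: [26,58,12]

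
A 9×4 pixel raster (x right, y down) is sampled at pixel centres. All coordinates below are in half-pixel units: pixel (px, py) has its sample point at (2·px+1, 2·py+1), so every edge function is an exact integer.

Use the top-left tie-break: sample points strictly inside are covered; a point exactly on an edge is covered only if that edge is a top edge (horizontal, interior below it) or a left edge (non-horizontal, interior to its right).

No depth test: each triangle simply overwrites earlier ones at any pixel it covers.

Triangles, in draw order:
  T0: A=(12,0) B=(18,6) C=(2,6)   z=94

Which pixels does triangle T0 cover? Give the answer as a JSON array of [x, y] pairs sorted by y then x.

T0:
  2·area = 96
  edge (12, 0)→(18, 6): d=(6,6) right/bottom  bias=-1
  edge (18, 6)→(2, 6): d=(-16,0) right/bottom  bias=-1
  edge (2, 6)→(12, 0): d=(10,-6) top-left  bias=+0
    (5,0)@(11, 1): e=[12,80,4] → █
    (6,0)@(13, 1): e=[0,80,16] → ·  [on edge]
    (3,1)@(7, 3): e=[48,48,0] → █  [on edge]
    (4,1)@(9, 3): e=[36,48,12] → █
    (6,1)@(13, 3): e=[12,48,36] → █
    (7,1)@(15, 3): e=[0,48,48] → ·  [on edge]
    (2,2)@(5, 5): e=[72,16,8] → █
    (7,2)@(15, 5): e=[12,16,68] → █
    (8,2)@(17, 5): e=[0,16,80] → ·  [on edge]
    (2,3)@(5, 7): e=[84,-16,28] → ·
    (3,3)@(7, 7): e=[72,-16,40] → ·
    (4,3)@(9, 7): e=[60,-16,52] → ·
  covered (11 px):
    · · · · · █ · · ·
    · · · █ █ █ █ · ·
    · · █ █ █ █ █ █ ·
    · · · · · · · · ·

Answer: [[5,0],[3,1],[4,1],[5,1],[6,1],[2,2],[3,2],[4,2],[5,2],[6,2],[7,2]]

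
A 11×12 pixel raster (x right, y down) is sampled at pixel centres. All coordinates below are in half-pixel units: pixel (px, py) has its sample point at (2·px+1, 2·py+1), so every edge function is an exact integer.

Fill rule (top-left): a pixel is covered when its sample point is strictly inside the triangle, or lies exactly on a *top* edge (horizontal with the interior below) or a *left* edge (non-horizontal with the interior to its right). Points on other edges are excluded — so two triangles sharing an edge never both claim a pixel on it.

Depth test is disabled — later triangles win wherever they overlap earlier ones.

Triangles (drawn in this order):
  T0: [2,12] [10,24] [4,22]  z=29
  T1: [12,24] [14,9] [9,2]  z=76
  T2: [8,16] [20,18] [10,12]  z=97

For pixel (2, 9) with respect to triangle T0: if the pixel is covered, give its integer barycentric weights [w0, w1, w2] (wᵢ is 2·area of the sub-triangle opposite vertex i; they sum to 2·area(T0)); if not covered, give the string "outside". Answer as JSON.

T0:
  2·area = 56
  edge (2, 12)→(10, 24): d=(8,12) right/bottom  bias=-1
  edge (10, 24)→(4, 22): d=(-6,-2) top-left  bias=+0
  edge (4, 22)→(2, 12): d=(-2,-10) top-left  bias=+0
    (0,3)@(1, 7): e=[-28,84,0] → ·  [on edge]
    (1,7)@(3, 15): e=[12,40,4] → █
    (2,7)@(5, 15): e=[-12,44,24] → ·
    (1,8)@(3, 17): e=[28,28,0] → █  [on edge]
    (2,8)@(5, 17): e=[4,32,20] → █
    (3,8)@(7, 17): e=[-20,36,40] → ·
    (1,9)@(3, 19): e=[44,16,-4] → ·
    (2,9)@(5, 19): e=[20,20,16] → █
    (3,9)@(7, 19): e=[-4,24,36] → ·
    (0,10)@(1, 21): e=[84,0,-28] → ·  [on edge]
    (2,10)@(5, 21): e=[36,8,12] → █
    (3,10)@(7, 21): e=[12,12,32] → █
    (3,11)@(7, 23): e=[28,0,28] → █  [on edge]
  covered (8 px):
    · · · · · · · · · · ·
    · · · · · · · · · · ·
    · · · · · · · · · · ·
    · · · · · · · · · · ·
    · · · · · · · · · · ·
    · · · · · · · · · · ·
    · · · · · · · · · · ·
    · █ · · · · · · · · ·
    · █ █ · · · · · · · ·
    · · █ · · · · · · · ·
    · · █ █ · · · · · · ·
    · · · █ █ · · · · · ·
T1:
  2·area = 89  (B↔C swapped to make it positive)
  edge (12, 24)→(9, 2): d=(-3,-22) top-left  bias=+0
  edge (9, 2)→(14, 9): d=(5,7) right/bottom  bias=-1
  edge (14, 9)→(12, 24): d=(-2,15) right/bottom  bias=-1
    (5,2)@(11, 5): e=[35,1,53] → █
    (6,2)@(13, 5): e=[79,-13,23] → ·
    (5,3)@(11, 7): e=[29,11,49] → █
    (6,3)@(13, 7): e=[73,-3,19] → ·
    (5,4)@(11, 9): e=[23,21,45] → █
    (6,4)@(13, 9): e=[67,7,15] → █
    (7,4)@(15, 9): e=[111,-7,-15] → ·
    (5,5)@(11, 11): e=[17,31,41] → █
    (7,5)@(15, 11): e=[105,3,-19] → ·
    (5,6)@(11, 13): e=[11,41,37] → █
    (7,6)@(15, 13): e=[99,13,-23] → ·
    (5,7)@(11, 15): e=[5,51,33] → █
  covered (10 px):
    · · · · · · · · · · ·
    · · · · · · · · · · ·
    · · · · · █ · · · · ·
    · · · · · █ · · · · ·
    · · · · · █ █ · · · ·
    · · · · · █ █ · · · ·
    · · · · · █ █ · · · ·
    · · · · · █ █ · · · ·
    · · · · · · · · · · ·
    · · · · · · · · · · ·
    · · · · · · · · · · ·
    · · · · · · · · · · ·
T2:
  2·area = 52  (B↔C swapped to make it positive)
  edge (8, 16)→(10, 12): d=(2,-4) top-left  bias=+0
  edge (10, 12)→(20, 18): d=(10,6) right/bottom  bias=-1
  edge (20, 18)→(8, 16): d=(-12,-2) top-left  bias=+0
    (2,4)@(5, 9): e=[-26,0,78] → ·  [on edge]
    (5,6)@(11, 13): e=[6,4,42] → █
    (6,6)@(13, 13): e=[14,-8,46] → ·
    (4,7)@(9, 15): e=[2,36,14] → █
    (6,7)@(13, 15): e=[18,12,22] → █
    (7,7)@(15, 15): e=[26,0,26] → ·  [on edge]
    (4,8)@(9, 17): e=[6,56,-10] → ·
    (5,8)@(11, 17): e=[14,44,-6] → ·
    (6,8)@(13, 17): e=[22,32,-2] → ·
    (7,8)@(15, 17): e=[30,20,2] → █
    (8,8)@(17, 17): e=[38,8,6] → █
    (9,8)@(19, 17): e=[46,-4,10] → ·
  covered (6 px):
    · · · · · · · · · · ·
    · · · · · · · · · · ·
    · · · · · · · · · · ·
    · · · · · · · · · · ·
    · · · · · · · · · · ·
    · · · · · · · · · · ·
    · · · · · █ · · · · ·
    · · · · █ █ █ · · · ·
    · · · · · · · █ █ · ·
    · · · · · · · · · · ·
    · · · · · · · · · · ·
    · · · · · · · · · · ·

Answer: [20,16,20]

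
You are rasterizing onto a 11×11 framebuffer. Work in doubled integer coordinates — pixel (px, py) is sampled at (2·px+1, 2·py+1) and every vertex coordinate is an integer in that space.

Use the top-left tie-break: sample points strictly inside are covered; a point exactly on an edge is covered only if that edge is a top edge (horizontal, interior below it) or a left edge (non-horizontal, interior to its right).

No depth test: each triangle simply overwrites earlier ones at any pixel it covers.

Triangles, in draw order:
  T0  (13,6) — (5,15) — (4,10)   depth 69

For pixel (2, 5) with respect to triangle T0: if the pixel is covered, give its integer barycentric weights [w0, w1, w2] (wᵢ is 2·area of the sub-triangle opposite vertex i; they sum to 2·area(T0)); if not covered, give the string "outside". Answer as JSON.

T0:
  2·area = 49
  edge (13, 6)→(5, 15): d=(-8,9) right/bottom  bias=-1
  edge (5, 15)→(4, 10): d=(-1,-5) top-left  bias=+0
  edge (4, 10)→(13, 6): d=(9,-4) top-left  bias=+0
    (1,2)@(3, 5): e=[98,0,-49] → ·  [on edge]
    (5,3)@(11, 7): e=[10,38,1] → #
    (6,3)@(13, 7): e=[-8,48,9] → ·
    (3,4)@(7, 9): e=[30,16,3] → #
    (4,4)@(9, 9): e=[12,26,11] → #
    (5,4)@(11, 9): e=[-6,36,19] → ·
    (2,5)@(5, 11): e=[32,4,13] → #
    (4,5)@(9, 11): e=[-4,24,29] → ·
    (2,6)@(5, 13): e=[16,2,31] → #
    (3,6)@(7, 13): e=[-2,12,39] → ·
    (2,7)@(5, 15): e=[0,0,49] → ·  [on edge]
  covered (6 px):
    · · · · · · · · · · ·
    · · · · · · · · · · ·
    · · · · · · · · · · ·
    · · · · · # · · · · ·
    · · · # # · · · · · ·
    · · # # · · · · · · ·
    · · # · · · · · · · ·
    · · · · · · · · · · ·
    · · · · · · · · · · ·
    · · · · · · · · · · ·
    · · · · · · · · · · ·

Answer: [4,13,32]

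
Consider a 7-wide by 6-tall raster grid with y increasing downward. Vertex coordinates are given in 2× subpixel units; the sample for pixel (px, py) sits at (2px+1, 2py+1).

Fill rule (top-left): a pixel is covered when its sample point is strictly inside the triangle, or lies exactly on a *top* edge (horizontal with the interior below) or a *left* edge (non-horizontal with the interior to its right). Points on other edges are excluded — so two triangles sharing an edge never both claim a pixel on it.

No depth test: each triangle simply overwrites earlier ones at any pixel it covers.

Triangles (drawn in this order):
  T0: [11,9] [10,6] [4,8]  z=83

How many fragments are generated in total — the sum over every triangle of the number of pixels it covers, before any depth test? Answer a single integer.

T0:
  2·area = 20  (B↔C swapped to make it positive)
  edge (11, 9)→(4, 8): d=(-7,-1) top-left  bias=+0
  edge (4, 8)→(10, 6): d=(6,-2) top-left  bias=+0
  edge (10, 6)→(11, 9): d=(1,3) right/bottom  bias=-1
    (4,1)@(9, 3): e=[40,-20,0] → ·  [on edge]
    (6,2)@(13, 5): e=[30,0,-10] → ·  [on edge]
    (3,3)@(7, 7): e=[10,0,10] → #  [on edge]
    (4,3)@(9, 7): e=[12,4,4] → #
    (5,3)@(11, 7): e=[14,8,-2] → ·
    (0,4)@(1, 9): e=[-10,0,30] → ·  [on edge]
    (3,4)@(7, 9): e=[-4,12,12] → ·
    (4,4)@(9, 9): e=[-2,16,6] → ·
    (5,4)@(11, 9): e=[0,20,0] → ·  [on edge]
  covered (2 px):
    · · · · · · ·
    · · · · · · ·
    · · · · · · ·
    · · · # # · ·
    · · · · · · ·
    · · · · · · ·

Answer: 2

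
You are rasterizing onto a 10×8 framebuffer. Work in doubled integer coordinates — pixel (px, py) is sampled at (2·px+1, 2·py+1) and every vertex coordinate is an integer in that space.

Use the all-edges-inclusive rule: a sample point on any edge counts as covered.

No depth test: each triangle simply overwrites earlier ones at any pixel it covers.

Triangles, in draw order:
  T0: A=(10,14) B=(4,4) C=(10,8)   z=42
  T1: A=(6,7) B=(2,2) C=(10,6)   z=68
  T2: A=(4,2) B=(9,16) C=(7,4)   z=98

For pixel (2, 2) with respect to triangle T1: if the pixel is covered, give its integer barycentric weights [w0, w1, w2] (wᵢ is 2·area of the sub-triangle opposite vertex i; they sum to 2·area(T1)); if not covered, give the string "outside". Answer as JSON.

T0:
  2·area = 36
  edge (10, 14)→(4, 4): d=(-6,-10) inclusive
  edge (4, 4)→(10, 8): d=(6,4) inclusive
  edge (10, 8)→(10, 14): d=(0,6) inclusive
    (2,2)@(5, 5): e=[4,2,30] → █
    (3,2)@(7, 5): e=[24,-6,18] → ·
    (2,3)@(5, 7): e=[-8,14,30] → ·
    (3,3)@(7, 7): e=[12,6,18] → █
    (4,3)@(9, 7): e=[32,-2,6] → ·
    (3,4)@(7, 9): e=[0,18,18] → █  [on edge]
    (4,4)@(9, 9): e=[20,10,6] → █
    (5,4)@(11, 9): e=[40,2,-6] → ·
    (3,5)@(7, 11): e=[-12,30,18] → ·
    (4,5)@(9, 11): e=[8,22,6] → █
    (5,5)@(11, 11): e=[28,14,-6] → ·
    (4,6)@(9, 13): e=[-4,34,6] → ·
  covered (5 px):
    · · · · · · · · · ·
    · · · · · · · · · ·
    · · █ · · · · · · ·
    · · · █ · · · · · ·
    · · · █ █ · · · · ·
    · · · · █ · · · · ·
    · · · · · · · · · ·
    · · · · · · · · · ·
T1:
  2·area = 24
  edge (6, 7)→(2, 2): d=(-4,-5) inclusive
  edge (2, 2)→(10, 6): d=(8,4) inclusive
  edge (10, 6)→(6, 7): d=(-4,1) inclusive
    (1,1)@(3, 3): e=[1,4,19] → █
    (2,1)@(5, 3): e=[11,-4,17] → ·
    (1,2)@(3, 5): e=[-7,20,11] → ·
    (2,2)@(5, 5): e=[3,12,9] → █
    (3,2)@(7, 5): e=[13,4,7] → █
    (4,2)@(9, 5): e=[23,-4,5] → ·
    (2,3)@(5, 7): e=[-5,28,1] → ·
    (3,3)@(7, 7): e=[5,20,-1] → ·
  covered (3 px):
    · · · · · · · · · ·
    · █ · · · · · · · ·
    · · █ █ · · · · · ·
    · · · · · · · · · ·
    · · · · · · · · · ·
    · · · · · · · · · ·
    · · · · · · · · · ·
    · · · · · · · · · ·
T2:
  2·area = 32  (B↔C swapped to make it positive)
  edge (4, 2)→(7, 4): d=(3,2) inclusive
  edge (7, 4)→(9, 16): d=(2,12) inclusive
  edge (9, 16)→(4, 2): d=(-5,-14) inclusive
    (2,1)@(5, 3): e=[1,22,9] → █
    (3,1)@(7, 3): e=[-3,-2,37] → ·
    (2,2)@(5, 5): e=[7,26,-1] → ·
    (3,2)@(7, 5): e=[3,2,27] → █
    (4,2)@(9, 5): e=[-1,-22,55] → ·
    (3,3)@(7, 7): e=[9,6,17] → █
    (4,3)@(9, 7): e=[5,-18,45] → ·
    (3,4)@(7, 9): e=[15,10,7] → █
    (4,4)@(9, 9): e=[11,-14,35] → ·
    (3,5)@(7, 11): e=[21,14,-3] → ·
  covered (4 px):
    · · · · · · · · · ·
    · · █ · · · · · · ·
    · · · █ · · · · · ·
    · · · █ · · · · · ·
    · · · █ · · · · · ·
    · · · · · · · · · ·
    · · · · · · · · · ·
    · · · · · · · · · ·

Answer: [12,9,3]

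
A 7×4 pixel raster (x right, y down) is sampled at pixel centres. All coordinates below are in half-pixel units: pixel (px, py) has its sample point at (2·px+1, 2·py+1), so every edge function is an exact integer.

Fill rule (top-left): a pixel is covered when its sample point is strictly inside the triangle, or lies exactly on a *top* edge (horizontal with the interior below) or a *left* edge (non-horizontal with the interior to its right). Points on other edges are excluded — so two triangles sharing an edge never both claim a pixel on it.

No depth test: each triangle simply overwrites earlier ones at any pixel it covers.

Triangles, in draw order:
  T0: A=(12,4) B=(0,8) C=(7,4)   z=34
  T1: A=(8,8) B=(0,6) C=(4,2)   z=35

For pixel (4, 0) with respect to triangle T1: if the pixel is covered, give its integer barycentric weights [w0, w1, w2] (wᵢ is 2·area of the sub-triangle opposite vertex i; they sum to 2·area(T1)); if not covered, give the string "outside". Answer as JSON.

T0:
  2·area = 20
  edge (12, 4)→(0, 8): d=(-12,4) right/bottom  bias=-1
  edge (0, 8)→(7, 4): d=(7,-4) top-left  bias=+0
  edge (7, 4)→(12, 4): d=(5,0) top-left  bias=+0
    (3,2)@(7, 5): e=[8,7,5] → X
    (4,2)@(9, 5): e=[0,15,5] → .  [on edge]
    (1,3)@(3, 7): e=[0,5,15] → .  [on edge]
    (3,3)@(7, 7): e=[-16,21,15] → .
  covered (1 px):
    . . . . . . .
    . . . . . . .
    . . . X . . .
    . . . . . . .
T1:
  2·area = 40
  edge (8, 8)→(0, 6): d=(-8,-2) top-left  bias=+0
  edge (0, 6)→(4, 2): d=(4,-4) top-left  bias=+0
  edge (4, 2)→(8, 8): d=(4,6) right/bottom  bias=-1
    (2,0)@(5, 1): e=[50,0,-10] → .  [on edge]
    (1,1)@(3, 3): e=[30,0,10] → X  [on edge]
    (2,1)@(5, 3): e=[34,8,-2] → .
    (0,2)@(1, 5): e=[10,0,30] → X  [on edge]
    (2,2)@(5, 5): e=[18,16,6] → X
    (3,2)@(7, 5): e=[22,24,-6] → .
    (0,3)@(1, 7): e=[-6,8,38] → .
    (1,3)@(3, 7): e=[-2,16,26] → .
    (2,3)@(5, 7): e=[2,24,14] → X
    (3,3)@(7, 7): e=[6,32,2] → X
    (4,3)@(9, 7): e=[10,40,-10] → .
  covered (6 px):
    . . . . . . .
    . X . . . . .
    X X X . . . .
    . . X X . . .

Result: "outside"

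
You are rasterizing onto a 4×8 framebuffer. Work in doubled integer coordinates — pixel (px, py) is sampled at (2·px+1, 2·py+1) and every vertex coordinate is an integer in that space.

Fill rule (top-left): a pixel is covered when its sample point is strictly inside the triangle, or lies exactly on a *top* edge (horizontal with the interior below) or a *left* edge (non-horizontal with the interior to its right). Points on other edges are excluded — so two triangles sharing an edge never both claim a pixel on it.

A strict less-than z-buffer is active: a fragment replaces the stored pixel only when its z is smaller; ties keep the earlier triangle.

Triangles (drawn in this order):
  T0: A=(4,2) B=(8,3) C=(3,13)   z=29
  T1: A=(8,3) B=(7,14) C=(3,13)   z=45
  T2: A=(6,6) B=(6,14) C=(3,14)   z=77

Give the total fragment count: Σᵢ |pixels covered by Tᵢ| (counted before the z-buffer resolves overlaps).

T0:
  2·area = 45
  edge (4, 2)→(8, 3): d=(4,1) right/bottom  bias=-1
  edge (8, 3)→(3, 13): d=(-5,10) right/bottom  bias=-1
  edge (3, 13)→(4, 2): d=(1,-11) top-left  bias=+0
    (2,1)@(5, 3): e=[3,30,12] → #
    (3,1)@(7, 3): e=[1,10,34] → #
    (2,2)@(5, 5): e=[11,20,14] → #
    (3,2)@(7, 5): e=[9,0,36] → ·  [on edge]
    (2,3)@(5, 7): e=[19,10,16] → #
    (3,3)@(7, 7): e=[17,-10,38] → ·
    (2,4)@(5, 9): e=[27,0,18] → ·  [on edge]
    (1,6)@(3, 13): e=[45,0,0] → ·  [on edge]
  covered (4 px):
    · · · ·
    · · # #
    · · # ·
    · · # ·
    · · · ·
    · · · ·
    · · · ·
    · · · ·
T1:
  2·area = 45
  edge (8, 3)→(7, 14): d=(-1,11) right/bottom  bias=-1
  edge (7, 14)→(3, 13): d=(-4,-1) top-left  bias=+0
  edge (3, 13)→(8, 3): d=(5,-10) top-left  bias=+0
    (3,2)@(7, 5): e=[9,36,0] → #  [on edge]
    (3,3)@(7, 7): e=[7,28,10] → #
    (2,4)@(5, 9): e=[27,18,0] → #  [on edge]
    (2,5)@(5, 11): e=[25,10,10] → #
    (1,6)@(3, 13): e=[45,0,0] → #  [on edge]
    (1,7)@(3, 15): e=[43,-8,10] → ·
    (2,7)@(5, 15): e=[21,-6,30] → ·
    (3,7)@(7, 15): e=[-1,-4,50] → ·
  covered (9 px):
    · · · ·
    · · · ·
    · · · #
    · · · #
    · · # #
    · · # #
    · # # #
    · · · ·
T2:
  2·area = 24
  edge (6, 6)→(6, 14): d=(0,8) right/bottom  bias=-1
  edge (6, 14)→(3, 14): d=(-3,0) right/bottom  bias=-1
  edge (3, 14)→(6, 6): d=(3,-8) top-left  bias=+0
    (2,4)@(5, 9): e=[8,15,1] → #
    (3,4)@(7, 9): e=[-8,15,17] → ·
    (2,5)@(5, 11): e=[8,9,7] → #
    (3,5)@(7, 11): e=[-8,9,23] → ·
    (2,6)@(5, 13): e=[8,3,13] → #
    (3,6)@(7, 13): e=[-8,3,29] → ·
    (2,7)@(5, 15): e=[8,-3,19] → ·
  covered (3 px):
    · · · ·
    · · · ·
    · · · ·
    · · · ·
    · · # ·
    · · # ·
    · · # ·
    · · · ·

Final: 16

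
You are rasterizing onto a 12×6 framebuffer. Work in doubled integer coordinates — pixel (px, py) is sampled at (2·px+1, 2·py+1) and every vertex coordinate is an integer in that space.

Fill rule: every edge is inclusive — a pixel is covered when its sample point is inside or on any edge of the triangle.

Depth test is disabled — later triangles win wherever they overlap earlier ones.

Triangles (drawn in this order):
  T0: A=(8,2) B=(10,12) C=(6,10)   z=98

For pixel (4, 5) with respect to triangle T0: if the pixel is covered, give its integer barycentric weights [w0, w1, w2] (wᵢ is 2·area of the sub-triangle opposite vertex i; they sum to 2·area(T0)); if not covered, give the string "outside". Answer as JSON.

T0:
  2·area = 36
  edge (8, 2)→(10, 12): d=(2,10) inclusive
  edge (10, 12)→(6, 10): d=(-4,-2) inclusive
  edge (6, 10)→(8, 2): d=(2,-8) inclusive
    (3,3)@(7, 7): e=[20,14,2] → #
    (4,3)@(9, 7): e=[0,18,18] → #  [on edge]
    (5,3)@(11, 7): e=[-20,22,34] → ·
    (3,4)@(7, 9): e=[24,6,6] → #
    (5,4)@(11, 9): e=[-16,14,38] → ·
    (3,5)@(7, 11): e=[28,-2,10] → ·
    (4,5)@(9, 11): e=[8,2,26] → #
    (5,5)@(11, 11): e=[-12,6,42] → ·
  covered (5 px):
    · · · · · · · · · · · ·
    · · · · · · · · · · · ·
    · · · · · · · · · · · ·
    · · · # # · · · · · · ·
    · · · # # · · · · · · ·
    · · · · # · · · · · · ·

Final: [2,26,8]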